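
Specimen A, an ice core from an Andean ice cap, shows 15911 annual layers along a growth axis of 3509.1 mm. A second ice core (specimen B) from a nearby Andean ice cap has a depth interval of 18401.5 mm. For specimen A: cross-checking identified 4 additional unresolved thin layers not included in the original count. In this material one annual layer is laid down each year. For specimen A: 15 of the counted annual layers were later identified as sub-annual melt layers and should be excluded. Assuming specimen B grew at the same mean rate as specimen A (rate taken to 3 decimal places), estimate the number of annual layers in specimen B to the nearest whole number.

83265 annual layers

Specimen A: true annual layer count = 15911 − 15 + 4 = 15900.
A: 3509.1 mm over 15900 years gives 3509.1 / 15900 ≈ 0.221 mm/yr.
B spans 18401.5 / 0.221 = 83264.71 years ≈ 83265 annual layers.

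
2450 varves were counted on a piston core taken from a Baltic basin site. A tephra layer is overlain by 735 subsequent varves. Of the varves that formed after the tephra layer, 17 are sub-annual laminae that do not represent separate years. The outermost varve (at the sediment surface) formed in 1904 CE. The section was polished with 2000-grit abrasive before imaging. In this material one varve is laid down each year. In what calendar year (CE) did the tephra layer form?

735 varves post-date the tephra layer.
Removing the 17 false varves leaves 735 − 17 = 718 true varves beyond the tephra layer.
1904 − 718 = 1186 CE.

1186 CE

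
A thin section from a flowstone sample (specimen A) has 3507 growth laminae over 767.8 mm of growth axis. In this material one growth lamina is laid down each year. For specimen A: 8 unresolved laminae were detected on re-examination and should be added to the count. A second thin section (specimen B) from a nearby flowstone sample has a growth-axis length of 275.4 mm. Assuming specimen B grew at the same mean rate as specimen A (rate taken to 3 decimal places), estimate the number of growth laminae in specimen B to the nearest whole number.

Specimen A: adjusted count: 3507 + 8 = 3515 growth laminae.
A: Extension rate ≈ 767.8 / 3515 = 0.218 mm per year.
B spans 275.4 / 0.218 = 1263.30 years ≈ 1263 growth laminae.

1263 growth laminae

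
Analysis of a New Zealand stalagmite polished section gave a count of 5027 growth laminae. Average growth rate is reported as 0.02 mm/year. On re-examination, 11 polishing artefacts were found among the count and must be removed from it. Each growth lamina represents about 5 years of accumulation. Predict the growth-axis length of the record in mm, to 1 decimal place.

501.6 mm

True growth lamina count = 5027 − 11 = 5016.
At 5 years per growth lamina, 5016 × 5 = 25080 years.
25080 years at 0.02 mm/year gives 0.02 × 25080 = 501.6 mm.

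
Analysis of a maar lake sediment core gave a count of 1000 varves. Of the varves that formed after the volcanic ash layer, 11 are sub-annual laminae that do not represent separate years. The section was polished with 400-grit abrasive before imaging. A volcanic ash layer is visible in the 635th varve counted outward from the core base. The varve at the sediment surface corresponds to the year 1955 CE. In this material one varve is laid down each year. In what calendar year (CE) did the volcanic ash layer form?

1000 − 635 = 365 varves lie beyond the volcanic ash layer toward the sediment surface.
365 − 11 false = 354 true varves after the volcanic ash layer.
1955 − 354 = 1601 CE.

1601 CE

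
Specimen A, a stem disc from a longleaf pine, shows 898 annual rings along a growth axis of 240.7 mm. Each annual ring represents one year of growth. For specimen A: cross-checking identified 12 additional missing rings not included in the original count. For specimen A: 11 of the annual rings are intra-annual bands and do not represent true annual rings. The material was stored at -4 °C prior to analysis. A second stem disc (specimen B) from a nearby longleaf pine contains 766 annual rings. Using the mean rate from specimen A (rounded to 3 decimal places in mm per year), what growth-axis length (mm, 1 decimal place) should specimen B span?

205.3 mm

Specimen A: true annual ring count = 898 − 11 + 12 = 899.
A: 240.7 mm over 899 years gives 240.7 / 899 ≈ 0.268 mm/year.
Length of B = 0.268 × 766 = 205.3 mm.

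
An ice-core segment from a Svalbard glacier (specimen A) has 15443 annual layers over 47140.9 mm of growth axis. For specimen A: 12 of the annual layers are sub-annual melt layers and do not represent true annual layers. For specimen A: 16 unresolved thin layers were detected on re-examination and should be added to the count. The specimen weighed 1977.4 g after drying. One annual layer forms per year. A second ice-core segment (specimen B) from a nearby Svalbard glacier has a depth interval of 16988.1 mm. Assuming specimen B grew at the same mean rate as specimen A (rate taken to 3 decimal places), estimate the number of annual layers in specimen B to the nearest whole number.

5566 annual layers

Specimen A: correcting the raw count gives 15443 − 12 + 16 = 15447 true annual layers.
A: 47140.9 mm over 15447 years gives 47140.9 / 15447 ≈ 3.052 mm per year.
B spans 16988.1 / 3.052 = 5566.22 years ≈ 5566 annual layers.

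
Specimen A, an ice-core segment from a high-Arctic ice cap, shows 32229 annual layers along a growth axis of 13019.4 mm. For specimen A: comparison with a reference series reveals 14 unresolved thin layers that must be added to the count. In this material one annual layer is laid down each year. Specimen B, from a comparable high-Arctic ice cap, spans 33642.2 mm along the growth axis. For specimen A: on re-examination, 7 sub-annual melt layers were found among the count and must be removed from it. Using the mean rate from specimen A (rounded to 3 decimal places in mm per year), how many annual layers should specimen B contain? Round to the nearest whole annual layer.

83273 annual layers

Specimen A: adjusted count: 32229 − 7 + 14 = 32236 annual layers.
A: 13019.4 mm over 32236 years gives 13019.4 / 32236 ≈ 0.404 mm per year.
B spans 33642.2 / 0.404 = 83272.77 years ≈ 83273 annual layers.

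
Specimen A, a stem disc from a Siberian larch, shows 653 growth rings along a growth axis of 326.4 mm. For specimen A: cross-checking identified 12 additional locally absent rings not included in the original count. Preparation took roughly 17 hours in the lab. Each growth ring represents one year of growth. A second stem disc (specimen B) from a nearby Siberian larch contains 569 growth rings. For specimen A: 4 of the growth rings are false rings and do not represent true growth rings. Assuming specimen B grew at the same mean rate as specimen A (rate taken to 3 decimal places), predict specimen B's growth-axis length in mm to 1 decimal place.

281.1 mm

Specimen A: adjusted count: 653 − 4 + 12 = 661 growth rings.
A: Mean rate = 326.4 mm / 661 years ≈ 0.494 mm/year.
B's length ≈ 0.494 × 569 = 281.1 mm.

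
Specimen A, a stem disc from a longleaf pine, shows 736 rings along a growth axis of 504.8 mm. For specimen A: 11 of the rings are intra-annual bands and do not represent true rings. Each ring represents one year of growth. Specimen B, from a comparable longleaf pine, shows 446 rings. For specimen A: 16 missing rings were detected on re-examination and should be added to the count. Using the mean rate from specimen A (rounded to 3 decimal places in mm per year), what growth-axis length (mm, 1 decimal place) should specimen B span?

303.7 mm

Specimen A: correcting the raw count gives 736 − 11 + 16 = 741 true rings.
A: 504.8 mm over 741 years gives 504.8 / 741 ≈ 0.681 mm per year.
For B, 0.681 mm/year × 446 years = 303.7 mm.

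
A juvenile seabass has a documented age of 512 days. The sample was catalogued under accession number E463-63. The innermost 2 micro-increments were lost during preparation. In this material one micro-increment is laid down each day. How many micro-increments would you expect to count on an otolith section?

510 micro-increments

Expected micro-increments over 512 days: 512.
Subtracting the 2 micro-increments not captured gives 512 − 2 = 510 micro-increments in the record.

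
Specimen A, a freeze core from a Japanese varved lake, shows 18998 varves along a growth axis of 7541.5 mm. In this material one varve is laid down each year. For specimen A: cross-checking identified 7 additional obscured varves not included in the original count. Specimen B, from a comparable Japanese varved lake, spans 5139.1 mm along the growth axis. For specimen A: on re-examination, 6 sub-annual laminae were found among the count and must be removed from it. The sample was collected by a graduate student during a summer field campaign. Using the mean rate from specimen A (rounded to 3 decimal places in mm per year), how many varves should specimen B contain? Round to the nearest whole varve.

12945 varves

Specimen A: true varve count = 18998 − 6 + 7 = 18999.
A: Extension rate ≈ 7541.5 / 18999 = 0.397 mm per year.
For B, 5139.1 / 0.397 = 12944.84 years ≈ 12945 varves.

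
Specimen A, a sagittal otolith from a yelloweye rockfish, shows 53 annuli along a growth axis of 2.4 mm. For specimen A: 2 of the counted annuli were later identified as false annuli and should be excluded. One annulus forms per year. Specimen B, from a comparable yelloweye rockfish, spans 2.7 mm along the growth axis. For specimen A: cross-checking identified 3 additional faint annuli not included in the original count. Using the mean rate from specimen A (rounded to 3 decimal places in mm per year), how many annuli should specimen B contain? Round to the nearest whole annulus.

61 annuli

Specimen A: after corrections the count is 53 − 2 + 3 = 54 annuli.
A: 2.4 mm over 54 years gives 2.4 / 54 ≈ 0.044 mm/yr.
For B, 2.7 / 0.044 = 61.36 years ≈ 61 annuli.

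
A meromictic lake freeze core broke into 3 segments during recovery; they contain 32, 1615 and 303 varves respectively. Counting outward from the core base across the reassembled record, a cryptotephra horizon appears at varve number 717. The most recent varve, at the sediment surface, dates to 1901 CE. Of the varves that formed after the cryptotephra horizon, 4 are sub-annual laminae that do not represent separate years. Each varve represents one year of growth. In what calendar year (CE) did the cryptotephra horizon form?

672 CE

Total varves = 32 + 1615 + 303 = 1950.
The cryptotephra horizon sits at varve 717 from the core base, so 1950 − 717 = 1233 varves formed after it.
Removing the 4 false varves leaves 1233 − 4 = 1229 true varves beyond the cryptotephra horizon.
1901 − 1229 = 672 CE.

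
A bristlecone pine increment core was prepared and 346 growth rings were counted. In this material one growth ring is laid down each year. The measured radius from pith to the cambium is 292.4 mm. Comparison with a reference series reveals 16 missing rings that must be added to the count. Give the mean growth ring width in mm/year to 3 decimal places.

0.808 mm/year

Adjusted count: 346 + 16 = 362 growth rings.
Mean rate = 292.4 mm / 362 years ≈ 0.808 mm/year.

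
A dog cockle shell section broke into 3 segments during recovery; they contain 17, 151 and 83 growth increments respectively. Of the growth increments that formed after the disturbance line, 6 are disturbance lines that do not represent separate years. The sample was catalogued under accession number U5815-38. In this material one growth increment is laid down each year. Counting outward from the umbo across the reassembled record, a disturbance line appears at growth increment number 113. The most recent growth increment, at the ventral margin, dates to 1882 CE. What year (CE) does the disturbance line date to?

Total growth increments = 17 + 151 + 83 = 251.
251 − 113 = 138 growth increments lie beyond the disturbance line toward the ventral margin.
Excluding 6 false growth increments: 138 − 6 = 132.
The growth increment at the ventral margin is 1882 CE, so the disturbance line dates to 1882 − 132 = 1750 CE.

1750 CE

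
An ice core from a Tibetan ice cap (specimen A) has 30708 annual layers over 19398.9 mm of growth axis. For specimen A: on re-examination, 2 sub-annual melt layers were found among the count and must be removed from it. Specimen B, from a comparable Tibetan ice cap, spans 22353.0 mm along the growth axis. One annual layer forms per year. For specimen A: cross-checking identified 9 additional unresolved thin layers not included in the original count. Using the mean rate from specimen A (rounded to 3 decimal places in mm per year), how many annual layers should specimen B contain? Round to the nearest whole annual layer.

35369 annual layers

Specimen A: after corrections the count is 30708 − 2 + 9 = 30715 annual layers.
A: Extension rate ≈ 19398.9 / 30715 = 0.632 mm per year.
Specimen B: 22353.0 mm / 0.632 mm per year = 35368.67 years ≈ 35369 annual layers.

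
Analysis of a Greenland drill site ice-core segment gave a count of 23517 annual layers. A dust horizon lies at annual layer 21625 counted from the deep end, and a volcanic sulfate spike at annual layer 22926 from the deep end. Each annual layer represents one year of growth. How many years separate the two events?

1301 years

The two markers are separated by 22926 − 21625 = 1301 annual layers.
One annual layer per year makes the interval 1301 years.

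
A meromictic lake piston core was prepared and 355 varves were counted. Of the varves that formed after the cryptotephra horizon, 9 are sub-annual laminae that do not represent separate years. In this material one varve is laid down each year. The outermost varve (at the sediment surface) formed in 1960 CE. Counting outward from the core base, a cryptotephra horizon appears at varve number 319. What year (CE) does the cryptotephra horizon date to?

1933 CE

355 − 319 = 36 varves lie beyond the cryptotephra horizon toward the sediment surface.
Excluding 9 false varves: 36 − 9 = 27.
1960 − 27 = 1933 CE.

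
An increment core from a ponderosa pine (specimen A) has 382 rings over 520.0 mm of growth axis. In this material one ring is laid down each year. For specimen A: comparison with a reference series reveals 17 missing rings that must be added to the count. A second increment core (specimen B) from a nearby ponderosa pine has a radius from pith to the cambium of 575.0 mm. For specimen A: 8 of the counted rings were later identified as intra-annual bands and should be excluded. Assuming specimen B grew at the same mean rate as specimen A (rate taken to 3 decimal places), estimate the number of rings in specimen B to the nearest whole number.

Specimen A: correcting the raw count gives 382 − 8 + 17 = 391 true rings.
A: Mean rate = 520.0 mm / 391 years ≈ 1.330 mm/yr.
For B, 575.0 / 1.330 = 432.33 years ≈ 432 rings.

432 rings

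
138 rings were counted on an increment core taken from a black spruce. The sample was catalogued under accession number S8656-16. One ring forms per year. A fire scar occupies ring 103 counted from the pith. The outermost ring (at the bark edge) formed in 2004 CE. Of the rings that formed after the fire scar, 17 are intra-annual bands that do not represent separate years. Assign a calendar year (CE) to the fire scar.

138 − 103 = 35 rings lie beyond the fire scar toward the bark edge.
Excluding 17 false rings: 35 − 17 = 18.
Counting back 18 years from 2004 CE places the fire scar in 2004 − 18 = 1986 CE.

1986 CE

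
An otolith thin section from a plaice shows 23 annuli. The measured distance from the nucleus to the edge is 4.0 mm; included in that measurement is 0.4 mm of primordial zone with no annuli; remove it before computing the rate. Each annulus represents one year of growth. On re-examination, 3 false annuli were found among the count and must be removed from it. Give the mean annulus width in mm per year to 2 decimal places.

True annulus count = 23 − 3 = 20.
The growth record spans 4.0 − 0.4 = 3.6 mm.
Extension rate ≈ 3.6 / 20 = 0.18 mm per year.

0.18 mm per year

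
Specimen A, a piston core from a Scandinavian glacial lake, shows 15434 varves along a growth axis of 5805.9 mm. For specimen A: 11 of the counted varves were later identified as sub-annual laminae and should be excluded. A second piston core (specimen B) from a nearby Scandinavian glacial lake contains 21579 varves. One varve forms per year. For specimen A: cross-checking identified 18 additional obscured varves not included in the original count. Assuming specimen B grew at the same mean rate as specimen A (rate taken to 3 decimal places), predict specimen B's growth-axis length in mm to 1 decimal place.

8113.7 mm

Specimen A: after corrections the count is 15434 − 11 + 18 = 15441 varves.
A: 5805.9 mm over 15441 years gives 5805.9 / 15441 ≈ 0.376 mm per year.
B's length ≈ 0.376 × 21579 = 8113.7 mm.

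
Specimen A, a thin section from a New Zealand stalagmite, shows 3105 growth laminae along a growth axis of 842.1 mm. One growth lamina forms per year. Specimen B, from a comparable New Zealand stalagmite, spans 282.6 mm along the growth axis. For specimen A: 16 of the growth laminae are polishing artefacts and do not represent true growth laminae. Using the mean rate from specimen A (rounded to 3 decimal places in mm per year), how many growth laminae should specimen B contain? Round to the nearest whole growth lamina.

1035 growth laminae

Specimen A: true growth lamina count = 3105 − 16 = 3089.
A: Mean rate = 842.1 mm / 3089 years ≈ 0.273 mm/yr.
For B, 282.6 / 0.273 = 1035.16 years ≈ 1035 growth laminae.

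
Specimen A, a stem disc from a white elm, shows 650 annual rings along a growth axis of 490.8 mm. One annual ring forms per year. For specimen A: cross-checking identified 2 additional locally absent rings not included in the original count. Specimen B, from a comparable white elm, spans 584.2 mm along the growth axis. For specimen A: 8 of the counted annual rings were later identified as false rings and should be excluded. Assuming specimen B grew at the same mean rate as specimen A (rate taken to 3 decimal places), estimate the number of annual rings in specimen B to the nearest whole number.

767 annual rings

Specimen A: adjusted count: 650 − 8 + 2 = 644 annual rings.
A: Extension rate ≈ 490.8 / 644 = 0.762 mm per year.
For B, 584.2 / 0.762 = 766.67 years ≈ 767 annual rings.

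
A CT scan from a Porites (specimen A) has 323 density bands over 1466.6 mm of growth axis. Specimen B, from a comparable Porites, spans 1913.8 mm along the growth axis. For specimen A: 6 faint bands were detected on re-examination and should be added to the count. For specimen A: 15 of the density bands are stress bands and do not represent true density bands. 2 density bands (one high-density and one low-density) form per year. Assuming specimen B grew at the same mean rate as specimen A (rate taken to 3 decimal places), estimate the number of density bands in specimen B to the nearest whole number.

410 density bands

Specimen A: adjusted count: 323 − 15 + 6 = 314 density bands.
Specimen A: with 2 density bands per year, 314 / 2 = 157 years.
A: Extension rate ≈ 1466.6 / 157 = 9.341 mm per year.
B spans 1913.8 / 9.341 = 204.88 years; at 2 density bands per year that is 204.88 × 2 ≈ 410 density bands.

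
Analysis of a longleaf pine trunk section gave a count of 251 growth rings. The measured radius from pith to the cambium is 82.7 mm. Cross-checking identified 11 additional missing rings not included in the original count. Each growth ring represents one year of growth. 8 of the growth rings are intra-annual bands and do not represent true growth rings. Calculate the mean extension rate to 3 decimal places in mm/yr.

Correcting the raw count gives 251 − 8 + 11 = 254 true growth rings.
82.7 mm over 254 years gives 82.7 / 254 ≈ 0.326 mm/yr.

0.326 mm/yr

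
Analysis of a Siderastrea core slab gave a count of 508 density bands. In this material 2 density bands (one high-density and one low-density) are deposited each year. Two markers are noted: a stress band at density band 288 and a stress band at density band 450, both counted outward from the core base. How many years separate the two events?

81 yr

The two markers are separated by 450 − 288 = 162 density bands.
Dividing by 2 density bands per year: 162 / 2 = 81 years.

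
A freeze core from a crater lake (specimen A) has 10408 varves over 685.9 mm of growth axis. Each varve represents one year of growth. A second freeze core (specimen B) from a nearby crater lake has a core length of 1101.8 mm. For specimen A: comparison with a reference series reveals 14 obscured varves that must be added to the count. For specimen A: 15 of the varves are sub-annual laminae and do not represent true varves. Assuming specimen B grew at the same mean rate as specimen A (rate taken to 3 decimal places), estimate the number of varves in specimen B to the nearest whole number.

Specimen A: after corrections the count is 10408 − 15 + 14 = 10407 varves.
A: Mean rate = 685.9 mm / 10407 years ≈ 0.066 mm per year.
For B, 1101.8 / 0.066 = 16693.94 years ≈ 16694 varves.

16694 varves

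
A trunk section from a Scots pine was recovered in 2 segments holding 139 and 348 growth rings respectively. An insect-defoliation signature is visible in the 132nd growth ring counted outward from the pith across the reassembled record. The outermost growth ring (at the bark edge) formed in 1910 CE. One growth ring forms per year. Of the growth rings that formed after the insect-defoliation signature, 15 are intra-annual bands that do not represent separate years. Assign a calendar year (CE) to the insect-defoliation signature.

Total growth rings = 139 + 348 = 487.
Between growth ring 132 and the bark edge there are 487 − 132 = 355 growth rings.
Removing the 15 false growth rings leaves 355 − 15 = 340 true growth rings beyond the insect-defoliation signature.
1910 − 340 = 1570 CE.

1570 CE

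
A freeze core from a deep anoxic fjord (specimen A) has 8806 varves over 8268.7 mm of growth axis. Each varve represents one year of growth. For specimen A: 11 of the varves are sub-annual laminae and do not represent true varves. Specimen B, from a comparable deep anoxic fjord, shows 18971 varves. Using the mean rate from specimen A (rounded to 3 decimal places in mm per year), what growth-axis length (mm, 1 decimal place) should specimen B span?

17832.7 mm

Specimen A: adjusted count: 8806 − 11 = 8795 varves.
A: Extension rate ≈ 8268.7 / 8795 = 0.940 mm per year.
Length of B = 0.940 × 18971 = 17832.7 mm.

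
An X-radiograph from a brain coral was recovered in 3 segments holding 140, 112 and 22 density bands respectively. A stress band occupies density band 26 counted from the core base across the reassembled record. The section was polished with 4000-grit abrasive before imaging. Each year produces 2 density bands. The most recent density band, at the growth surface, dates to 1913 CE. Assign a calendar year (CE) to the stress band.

Total density bands = 140 + 112 + 22 = 274.
Between density band 26 and the growth surface there are 274 − 26 = 248 density bands.
With 2 density bands per year, 248 / 2 = 124 years.
Counting back 124 years from 1913 CE places the stress band in 1913 − 124 = 1789 CE.

1789 CE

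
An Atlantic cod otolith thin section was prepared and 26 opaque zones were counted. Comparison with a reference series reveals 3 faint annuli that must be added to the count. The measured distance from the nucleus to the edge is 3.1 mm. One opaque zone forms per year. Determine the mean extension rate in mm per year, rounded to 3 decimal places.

0.107 mm per year

After corrections the count is 26 + 3 = 29 opaque zones.
Extension rate ≈ 3.1 / 29 = 0.107 mm per year.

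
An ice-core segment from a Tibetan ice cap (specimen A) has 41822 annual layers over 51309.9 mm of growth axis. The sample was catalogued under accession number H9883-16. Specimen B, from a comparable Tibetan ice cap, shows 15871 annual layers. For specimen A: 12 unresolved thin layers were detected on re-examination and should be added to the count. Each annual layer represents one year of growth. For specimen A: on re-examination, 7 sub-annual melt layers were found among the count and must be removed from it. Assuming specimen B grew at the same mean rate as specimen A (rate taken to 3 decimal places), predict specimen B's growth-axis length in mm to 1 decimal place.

19473.7 mm

Specimen A: adjusted count: 41822 − 7 + 12 = 41827 annual layers.
A: 51309.9 mm over 41827 years gives 51309.9 / 41827 ≈ 1.227 mm/yr.
B's length ≈ 1.227 × 15871 = 19473.7 mm.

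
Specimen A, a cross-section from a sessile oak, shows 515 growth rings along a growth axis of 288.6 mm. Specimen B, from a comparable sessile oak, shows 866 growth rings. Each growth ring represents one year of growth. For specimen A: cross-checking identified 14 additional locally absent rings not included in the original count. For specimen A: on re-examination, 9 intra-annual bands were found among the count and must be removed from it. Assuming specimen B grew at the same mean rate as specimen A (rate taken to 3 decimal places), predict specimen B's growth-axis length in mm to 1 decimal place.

480.6 mm

Specimen A: after corrections the count is 515 − 9 + 14 = 520 growth rings.
A: Mean rate = 288.6 mm / 520 years ≈ 0.555 mm/yr.
Length of B = 0.555 × 866 = 480.6 mm.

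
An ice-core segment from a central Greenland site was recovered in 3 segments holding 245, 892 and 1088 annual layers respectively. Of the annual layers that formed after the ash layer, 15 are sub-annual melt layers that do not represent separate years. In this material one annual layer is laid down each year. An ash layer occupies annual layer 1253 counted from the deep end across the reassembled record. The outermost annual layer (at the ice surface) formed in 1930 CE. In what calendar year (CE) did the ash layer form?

973 CE

Total annual layers = 245 + 892 + 1088 = 2225.
The ash layer sits at annual layer 1253 from the deep end, so 2225 − 1253 = 972 annual layers formed after it.
972 − 15 false = 957 true annual layers after the ash layer.
Counting back 957 years from 1930 CE places the ash layer in 1930 − 957 = 973 CE.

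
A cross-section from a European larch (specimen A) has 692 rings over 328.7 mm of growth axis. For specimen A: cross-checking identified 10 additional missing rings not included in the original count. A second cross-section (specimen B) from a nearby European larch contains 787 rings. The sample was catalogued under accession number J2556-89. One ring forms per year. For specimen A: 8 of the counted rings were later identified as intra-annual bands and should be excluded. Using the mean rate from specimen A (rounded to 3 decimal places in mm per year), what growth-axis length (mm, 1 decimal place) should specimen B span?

373.0 mm

Specimen A: after corrections the count is 692 − 8 + 10 = 694 rings.
A: 328.7 mm over 694 years gives 328.7 / 694 ≈ 0.474 mm/year.
For B, 0.474 mm/year × 787 years = 373.0 mm.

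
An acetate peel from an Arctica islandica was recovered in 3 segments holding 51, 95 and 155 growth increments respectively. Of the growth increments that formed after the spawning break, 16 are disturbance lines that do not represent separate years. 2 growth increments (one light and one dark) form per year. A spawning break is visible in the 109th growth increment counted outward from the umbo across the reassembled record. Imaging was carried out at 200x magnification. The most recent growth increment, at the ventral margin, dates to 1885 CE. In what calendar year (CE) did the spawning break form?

Total growth increments = 51 + 95 + 155 = 301.
Between growth increment 109 and the ventral margin there are 301 − 109 = 192 growth increments.
192 − 16 false = 176 true growth increments after the spawning break.
Dividing by 2 growth increments per year: 176 / 2 = 88 years.
The growth increment at the ventral margin is 1885 CE, so the spawning break dates to 1885 − 88 = 1797 CE.

1797 CE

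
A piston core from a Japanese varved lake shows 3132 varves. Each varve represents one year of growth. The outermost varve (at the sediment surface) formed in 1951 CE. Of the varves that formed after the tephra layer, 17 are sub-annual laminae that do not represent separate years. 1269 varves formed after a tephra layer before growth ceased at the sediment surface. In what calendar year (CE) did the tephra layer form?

699 CE

1269 varves post-date the tephra layer.
Removing the 17 false varves leaves 1269 − 17 = 1252 true varves beyond the tephra layer.
Counting back 1252 years from 1951 CE places the tephra layer in 1951 − 1252 = 699 CE.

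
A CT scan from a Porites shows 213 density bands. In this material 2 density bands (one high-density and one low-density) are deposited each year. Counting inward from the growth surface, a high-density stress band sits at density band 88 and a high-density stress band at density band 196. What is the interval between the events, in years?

Separation: 196 − 88 = 108 density bands.
With 2 density bands per year, 108 / 2 = 54 years.

54 years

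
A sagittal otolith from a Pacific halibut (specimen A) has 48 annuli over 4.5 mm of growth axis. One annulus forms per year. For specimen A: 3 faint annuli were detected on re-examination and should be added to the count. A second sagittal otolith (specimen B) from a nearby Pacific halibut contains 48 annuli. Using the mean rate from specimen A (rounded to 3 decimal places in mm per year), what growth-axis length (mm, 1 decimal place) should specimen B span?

4.2 mm

Specimen A: after corrections the count is 48 + 3 = 51 annuli.
A: Mean rate = 4.5 mm / 51 years ≈ 0.088 mm/year.
For B, 0.088 mm/year × 48 years = 4.2 mm.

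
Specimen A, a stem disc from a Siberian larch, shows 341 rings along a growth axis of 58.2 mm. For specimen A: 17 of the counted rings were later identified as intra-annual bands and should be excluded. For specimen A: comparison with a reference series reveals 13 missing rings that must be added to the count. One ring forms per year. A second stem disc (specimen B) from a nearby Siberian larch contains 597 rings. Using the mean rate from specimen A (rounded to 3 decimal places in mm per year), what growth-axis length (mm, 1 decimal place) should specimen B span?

103.3 mm

Specimen A: adjusted count: 341 − 17 + 13 = 337 rings.
A: Extension rate ≈ 58.2 / 337 = 0.173 mm/yr.
Length of B = 0.173 × 597 = 103.3 mm.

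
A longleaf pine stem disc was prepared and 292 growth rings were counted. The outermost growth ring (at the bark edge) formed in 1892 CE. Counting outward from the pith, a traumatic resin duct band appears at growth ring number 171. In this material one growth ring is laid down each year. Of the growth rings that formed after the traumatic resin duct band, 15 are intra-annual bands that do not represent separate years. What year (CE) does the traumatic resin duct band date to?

1786 CE

292 − 171 = 121 growth rings lie beyond the traumatic resin duct band toward the bark edge.
Removing the 15 false growth rings leaves 121 − 15 = 106 true growth rings beyond the traumatic resin duct band.
Counting back 106 years from 1892 CE places the traumatic resin duct band in 1892 − 106 = 1786 CE.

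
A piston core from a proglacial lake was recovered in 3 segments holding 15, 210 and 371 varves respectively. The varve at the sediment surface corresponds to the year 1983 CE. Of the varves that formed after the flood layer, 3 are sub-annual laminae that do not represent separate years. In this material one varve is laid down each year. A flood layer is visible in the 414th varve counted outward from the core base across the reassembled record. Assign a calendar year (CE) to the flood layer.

Total varves = 15 + 210 + 371 = 596.
Between varve 414 and the sediment surface there are 596 − 414 = 182 varves.
Excluding 3 false varves: 182 − 3 = 179.
Counting back 179 years from 1983 CE places the flood layer in 1983 − 179 = 1804 CE.

1804 CE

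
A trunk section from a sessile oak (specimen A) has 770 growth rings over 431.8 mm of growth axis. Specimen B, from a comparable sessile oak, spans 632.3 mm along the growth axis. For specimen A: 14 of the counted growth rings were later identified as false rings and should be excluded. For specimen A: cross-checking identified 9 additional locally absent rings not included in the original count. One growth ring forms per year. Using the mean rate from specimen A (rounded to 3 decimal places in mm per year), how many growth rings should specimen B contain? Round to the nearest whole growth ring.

Specimen A: after corrections the count is 770 − 14 + 9 = 765 growth rings.
A: Extension rate ≈ 431.8 / 765 = 0.564 mm/yr.
Specimen B: 632.3 mm / 0.564 mm per year = 1121.10 years ≈ 1121 growth rings.

1121 growth rings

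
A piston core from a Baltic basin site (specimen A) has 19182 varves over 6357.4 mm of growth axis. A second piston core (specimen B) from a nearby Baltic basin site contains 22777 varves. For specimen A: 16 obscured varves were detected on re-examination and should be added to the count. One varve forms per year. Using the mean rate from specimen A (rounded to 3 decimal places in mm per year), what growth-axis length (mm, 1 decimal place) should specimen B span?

7539.2 mm

Specimen A: adjusted count: 19182 + 16 = 19198 varves.
A: 6357.4 mm over 19198 years gives 6357.4 / 19198 ≈ 0.331 mm/year.
B's length ≈ 0.331 × 22777 = 7539.2 mm.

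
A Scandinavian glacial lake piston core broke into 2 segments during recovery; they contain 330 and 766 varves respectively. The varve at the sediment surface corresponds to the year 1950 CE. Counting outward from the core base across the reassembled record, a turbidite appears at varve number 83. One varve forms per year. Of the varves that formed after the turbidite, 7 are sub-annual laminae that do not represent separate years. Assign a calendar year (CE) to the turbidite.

944 CE

Total varves = 330 + 766 = 1096.
1096 − 83 = 1013 varves lie beyond the turbidite toward the sediment surface.
Removing the 7 false varves leaves 1013 − 7 = 1006 true varves beyond the turbidite.
Counting back 1006 years from 1950 CE places the turbidite in 1950 − 1006 = 944 CE.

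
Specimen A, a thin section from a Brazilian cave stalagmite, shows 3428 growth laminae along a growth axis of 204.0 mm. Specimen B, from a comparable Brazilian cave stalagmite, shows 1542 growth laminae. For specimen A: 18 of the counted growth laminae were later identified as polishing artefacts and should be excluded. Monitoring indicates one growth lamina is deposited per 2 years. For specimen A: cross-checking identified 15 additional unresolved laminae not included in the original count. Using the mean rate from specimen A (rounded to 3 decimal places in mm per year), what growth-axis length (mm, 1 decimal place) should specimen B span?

92.5 mm

Specimen A: correcting the raw count gives 3428 − 18 + 15 = 3425 true growth laminae.
Specimen A: 3425 growth laminae at 2 years each span 3425 × 2 = 6850 years.
A: Mean rate = 204.0 mm / 6850 years ≈ 0.030 mm/yr.
Specimen B: 1542 growth laminae at 2 years each span 1542 × 2 = 3084 years. B's length ≈ 0.030 × 3084 = 92.5 mm.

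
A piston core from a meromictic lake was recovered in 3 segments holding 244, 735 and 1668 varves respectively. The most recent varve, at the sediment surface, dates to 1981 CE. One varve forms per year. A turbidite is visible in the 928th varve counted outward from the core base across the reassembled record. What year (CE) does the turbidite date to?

Total varves = 244 + 735 + 1668 = 2647.
The turbidite sits at varve 928 from the core base, so 2647 − 928 = 1719 varves formed after it.
Counting back 1719 years from 1981 CE places the turbidite in 1981 − 1719 = 262 CE.

262 CE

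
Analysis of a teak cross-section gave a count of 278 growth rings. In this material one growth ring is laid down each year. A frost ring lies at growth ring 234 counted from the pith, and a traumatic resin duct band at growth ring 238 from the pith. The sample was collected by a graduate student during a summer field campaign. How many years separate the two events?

4 years

238 − 234 = 4 growth rings lie between the two events.
One growth ring per year makes the interval 4 years.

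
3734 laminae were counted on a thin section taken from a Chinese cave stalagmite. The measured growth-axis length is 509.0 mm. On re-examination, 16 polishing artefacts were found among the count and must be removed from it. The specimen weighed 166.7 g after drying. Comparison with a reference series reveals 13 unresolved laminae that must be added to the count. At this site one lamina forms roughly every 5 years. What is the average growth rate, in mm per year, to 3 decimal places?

0.027 mm per year

Adjusted count: 3734 − 16 + 13 = 3731 laminae.
Multiplying by 5 years per lamina: 3731 × 5 = 18655 years.
Extension rate ≈ 509.0 / 18655 = 0.027 mm per year.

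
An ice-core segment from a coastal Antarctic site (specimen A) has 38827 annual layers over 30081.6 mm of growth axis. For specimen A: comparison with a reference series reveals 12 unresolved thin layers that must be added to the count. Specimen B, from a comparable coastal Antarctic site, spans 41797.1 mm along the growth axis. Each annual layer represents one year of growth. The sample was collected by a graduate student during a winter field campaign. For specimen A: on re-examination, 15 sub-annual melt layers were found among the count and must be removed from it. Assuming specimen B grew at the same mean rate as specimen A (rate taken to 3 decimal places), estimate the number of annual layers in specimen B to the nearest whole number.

Specimen A: adjusted count: 38827 − 15 + 12 = 38824 annual layers.
A: Extension rate ≈ 30081.6 / 38824 = 0.775 mm per year.
B spans 41797.1 / 0.775 = 53931.74 years ≈ 53932 annual layers.

53932 annual layers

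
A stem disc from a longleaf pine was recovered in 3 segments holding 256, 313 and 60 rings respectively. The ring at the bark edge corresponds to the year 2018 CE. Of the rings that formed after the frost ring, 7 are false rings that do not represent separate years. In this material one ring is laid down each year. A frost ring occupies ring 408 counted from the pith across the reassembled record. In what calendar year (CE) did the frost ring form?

1804 CE

Total rings = 256 + 313 + 60 = 629.
The frost ring sits at ring 408 from the pith, so 629 − 408 = 221 rings formed after it.
Removing the 7 false rings leaves 221 − 7 = 214 true rings beyond the frost ring.
The ring at the bark edge is 2018 CE, so the frost ring dates to 2018 − 214 = 1804 CE.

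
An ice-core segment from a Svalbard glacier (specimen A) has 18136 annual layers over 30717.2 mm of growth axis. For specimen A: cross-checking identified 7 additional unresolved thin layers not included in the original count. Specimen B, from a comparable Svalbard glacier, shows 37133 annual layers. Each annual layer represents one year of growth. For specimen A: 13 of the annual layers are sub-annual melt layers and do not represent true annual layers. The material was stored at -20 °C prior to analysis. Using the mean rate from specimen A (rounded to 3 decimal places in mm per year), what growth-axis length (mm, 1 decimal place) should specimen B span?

62903.3 mm

Specimen A: adjusted count: 18136 − 13 + 7 = 18130 annual layers.
A: 30717.2 mm over 18130 years gives 30717.2 / 18130 ≈ 1.694 mm/yr.
B's length ≈ 1.694 × 37133 = 62903.3 mm.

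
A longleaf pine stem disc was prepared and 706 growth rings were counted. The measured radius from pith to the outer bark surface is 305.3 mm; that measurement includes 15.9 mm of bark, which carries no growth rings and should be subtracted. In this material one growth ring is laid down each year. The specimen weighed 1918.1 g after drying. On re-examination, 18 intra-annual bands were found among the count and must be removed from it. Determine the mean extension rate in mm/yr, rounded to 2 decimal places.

0.42 mm/yr

Adjusted count: 706 − 18 = 688 growth rings.
Removing the 15.9 mm offcut leaves 305.3 − 15.9 = 289.4 mm.
Extension rate ≈ 289.4 / 688 = 0.42 mm/yr.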